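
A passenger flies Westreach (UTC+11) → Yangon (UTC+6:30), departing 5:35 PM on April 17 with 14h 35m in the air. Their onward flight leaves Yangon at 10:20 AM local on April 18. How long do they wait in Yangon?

6 hours 40 minutes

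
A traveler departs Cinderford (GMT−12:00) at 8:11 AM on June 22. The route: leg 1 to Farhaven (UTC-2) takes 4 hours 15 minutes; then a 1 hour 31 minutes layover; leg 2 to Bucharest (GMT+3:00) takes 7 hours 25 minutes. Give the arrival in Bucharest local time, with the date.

Convert departure to UTC: 8:11 AM + 12:00 = 8:11 PM UTC on Jun 22.
Add 4 hours 15 minutes leg 1 → 12:26 AM UTC (Jun 23).
Add 1 hour and 31 minutes layover in Farhaven → 1:57 AM UTC.
Add 7 hours and 25 minutes leg 2 → 9:22 AM UTC.
Bucharest is UTC+3:00, so local arrival = 9:22 AM + 3:00 = 12:22 PM on Jun 23.

12:22 PM on June 23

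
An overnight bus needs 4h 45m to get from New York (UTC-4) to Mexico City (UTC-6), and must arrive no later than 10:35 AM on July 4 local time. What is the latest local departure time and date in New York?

Target arrival in UTC: 10:35 AM + 6:00 = 4:35 PM on Jul 4.
Subtract 4 hours 45 minutes → departure 11:50 AM UTC on Jul 4.
New York is UTC−4:00: 11:50 AM − 4:00 = 7:50 AM on Jul 4.

7:50 AM on July 4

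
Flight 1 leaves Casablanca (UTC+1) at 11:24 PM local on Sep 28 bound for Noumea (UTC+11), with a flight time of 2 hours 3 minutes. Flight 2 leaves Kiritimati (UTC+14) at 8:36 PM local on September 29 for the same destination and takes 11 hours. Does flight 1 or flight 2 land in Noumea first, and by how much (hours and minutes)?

Flight 1 in UTC: 11:24 PM − 1:00 = 10:24 PM on Sep 28.
+2 hours 3 minutes → arrive 12:27 AM UTC on Sep 29.
Flight 2 in UTC: 8:36 PM − 14:00 = 6:36 AM on Sep 29.
+11 hours → arrive 5:36 PM UTC on Sep 29.
Flight 1 lands earlier by 17 hours 9 minutes.

the first, by 17 hours 9 minutes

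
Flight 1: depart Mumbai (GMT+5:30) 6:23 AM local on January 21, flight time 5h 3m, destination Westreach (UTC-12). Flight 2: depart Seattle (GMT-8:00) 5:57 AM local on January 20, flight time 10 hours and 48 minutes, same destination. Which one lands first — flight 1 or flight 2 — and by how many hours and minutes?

Flight 1 in UTC: 6:23 AM − 5:30 = 12:53 AM on Jan 21.
+5 hours 3 minutes → arrive 5:56 AM UTC on Jan 21.
Flight 2 in UTC: 5:57 AM + 8:00 = 1:57 PM on Jan 20.
+10 hours and 48 minutes → arrive 12:45 AM UTC on Jan 21.
Flight 2 lands earlier by 5 hours 11 minutes.

the second, by 5 hours 11 minutes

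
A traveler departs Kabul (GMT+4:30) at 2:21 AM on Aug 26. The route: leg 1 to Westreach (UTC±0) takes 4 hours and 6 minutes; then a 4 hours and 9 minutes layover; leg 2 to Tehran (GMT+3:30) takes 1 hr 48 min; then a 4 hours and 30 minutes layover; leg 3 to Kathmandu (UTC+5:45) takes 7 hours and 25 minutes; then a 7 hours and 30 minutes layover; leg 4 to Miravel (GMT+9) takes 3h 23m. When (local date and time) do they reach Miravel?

Convert departure to UTC: 2:21 AM − 4:30 = 9:51 PM UTC on Aug 25.
Add 4 hours 6 minutes leg 1 → 1:57 AM UTC (Aug 26).
Add 4 hours and 9 minutes layover in Westreach → 6:06 AM UTC.
Add 1 hour 48 minutes leg 2 → 7:54 AM UTC.
Add 4 hours and 30 minutes layover in Tehran → 12:24 PM UTC.
Add 7 hours 25 minutes leg 3 → 7:49 PM UTC.
Add 7 hours 30 minutes layover in Kathmandu → 3:19 AM UTC (Aug 27).
Add 3 hours 23 minutes leg 4 → 6:42 AM UTC.
Miravel is UTC+9:00, so local arrival = 6:42 AM + 9:00 = 3:42 PM on Aug 27.

3:42 PM on August 27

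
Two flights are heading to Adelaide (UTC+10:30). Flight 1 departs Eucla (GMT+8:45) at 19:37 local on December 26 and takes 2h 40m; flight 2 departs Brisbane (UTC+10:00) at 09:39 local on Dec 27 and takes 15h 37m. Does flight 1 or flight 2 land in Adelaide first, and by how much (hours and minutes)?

the first, by 25 hours 44 minutes

Flight 1 in UTC: 19:37 − 8:45 = 10:52 on Dec 26.
+2 hours and 40 minutes → arrive 13:32 UTC on Dec 26.
Flight 2 in UTC: 09:39 − 10:00 = 23:39 on Dec 26.
+15 hours 37 minutes → arrive 15:16 UTC on Dec 27.
Flight 1 lands earlier by 25 hours 44 minutes.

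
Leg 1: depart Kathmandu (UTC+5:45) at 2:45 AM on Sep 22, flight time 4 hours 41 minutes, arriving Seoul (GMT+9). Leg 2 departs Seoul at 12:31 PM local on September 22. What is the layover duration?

1 hour 50 minutes

Convert departure to UTC: 2:45 AM − 5:45 = 9:00 PM UTC on Sep 21.
Add 4 hours and 41 minutes flight time → 1:41 AM UTC (Sep 22).
Seoul is UTC+9:00, so local arrival = 1:41 AM + 9:00 = 10:41 AM on Sep 22.
Layover = 12:31 PM − 10:41 AM = 1 hour 50 minutes.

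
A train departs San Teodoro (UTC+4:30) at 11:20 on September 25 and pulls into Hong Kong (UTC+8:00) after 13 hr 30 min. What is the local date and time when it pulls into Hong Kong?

04:20 on Sep 26

Convert departure to UTC: 11:20 − 4:30 = 06:50 UTC on Sep 25.
Add 13 hours and 30 minutes travel time → 20:20 UTC.
Hong Kong is UTC+8:00, so local arrival = 20:20 + 8:00 = 04:20 on Sep 26.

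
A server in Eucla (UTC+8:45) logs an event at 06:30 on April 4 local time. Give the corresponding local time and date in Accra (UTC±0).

21:45 on Apr 3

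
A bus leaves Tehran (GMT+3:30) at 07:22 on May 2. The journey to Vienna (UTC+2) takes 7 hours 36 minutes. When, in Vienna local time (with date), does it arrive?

Convert departure to UTC: 07:22 − 3:30 = 03:52 UTC on May 2.
Add 7 hours and 36 minutes travel time → 11:28 UTC.
Vienna is UTC+2:00, so local arrival = 11:28 + 2:00 = 13:28 on May 2.

13:28 on May 2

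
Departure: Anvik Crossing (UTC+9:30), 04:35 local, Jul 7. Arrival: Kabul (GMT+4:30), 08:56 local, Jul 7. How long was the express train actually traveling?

9 hours 21 minutes

Departure in UTC: 04:35 − 9:30 = 19:05 on Jul 6.
Arrival in UTC: 08:56 − 4:30 = 04:26 on Jul 7.
Elapsed = 04:26 − 19:05 (+1 day) = 9 hours 21 minutes.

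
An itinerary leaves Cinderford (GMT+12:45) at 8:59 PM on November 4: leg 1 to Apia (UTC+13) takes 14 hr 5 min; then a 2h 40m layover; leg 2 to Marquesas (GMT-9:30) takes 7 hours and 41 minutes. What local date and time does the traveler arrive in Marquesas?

Convert departure to UTC: 8:59 PM − 12:45 = 8:14 AM UTC on Nov 4.
Add 14 hours and 5 minutes leg 1 → 10:19 PM UTC.
Add 2 hours and 40 minutes layover in Apia → 12:59 AM UTC (Nov 5).
Add 7 hours and 41 minutes leg 2 → 8:40 AM UTC.
Marquesas is UTC−9:30, so local arrival = 8:40 AM − 9:30 = 11:10 PM on Nov 4.

11:10 PM on Nov 4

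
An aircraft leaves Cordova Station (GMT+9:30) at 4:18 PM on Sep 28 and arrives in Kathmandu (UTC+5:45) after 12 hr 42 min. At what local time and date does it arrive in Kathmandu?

1:15 AM on Sep 29

Kathmandu is 3:45 behind Cordova Station.
After 12 hours 42 minutes it is 5:00 AM (Sep 29) in Cordova Station.
Shift by the zone difference: 5:00 AM − 3:45 = 1:15 AM on Sep 29 in Kathmandu.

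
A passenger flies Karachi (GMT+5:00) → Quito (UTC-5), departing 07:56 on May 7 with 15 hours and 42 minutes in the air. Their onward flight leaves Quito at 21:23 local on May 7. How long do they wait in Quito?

7 hours 45 minutes

Convert departure to UTC: 07:56 − 5:00 = 02:56 UTC on May 7.
Add 15 hours and 42 minutes flight time → 18:38 UTC.
Quito is UTC−5:00, so local arrival = 18:38 − 5:00 = 13:38 on May 7.
Layover = 21:23 − 13:38 = 7 hours 45 minutes.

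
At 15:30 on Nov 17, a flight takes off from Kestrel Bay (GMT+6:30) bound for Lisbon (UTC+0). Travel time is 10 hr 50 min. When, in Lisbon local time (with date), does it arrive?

19:50 on November 17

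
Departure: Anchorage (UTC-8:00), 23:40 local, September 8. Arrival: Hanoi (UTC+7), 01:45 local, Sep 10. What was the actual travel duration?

Hanoi is 15:00 ahead of Anchorage.
Clock-face elapsed time (ignoring zones) is 26 hours 5 minutes.
Actual elapsed = 26 hours 5 minutes − 15:00 = 11 hours 5 minutes.

11 hours 5 minutes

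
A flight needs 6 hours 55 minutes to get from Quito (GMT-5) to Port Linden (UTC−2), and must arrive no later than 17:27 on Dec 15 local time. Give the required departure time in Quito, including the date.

07:32 on December 15

Target arrival in UTC: 17:27 + 2:00 = 19:27 on Dec 15.
Subtract 6 hours and 55 minutes → departure 12:32 UTC on Dec 15.
Quito is UTC−5:00: 12:32 − 5:00 = 07:32 on Dec 15.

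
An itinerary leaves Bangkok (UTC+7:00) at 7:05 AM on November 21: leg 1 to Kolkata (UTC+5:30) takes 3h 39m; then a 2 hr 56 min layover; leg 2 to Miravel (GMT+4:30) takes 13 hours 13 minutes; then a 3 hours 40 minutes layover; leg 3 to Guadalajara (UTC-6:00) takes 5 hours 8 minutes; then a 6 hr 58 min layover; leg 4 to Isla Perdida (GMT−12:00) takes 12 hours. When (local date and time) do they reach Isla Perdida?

Convert departure to UTC: 7:05 AM − 7:00 = 12:05 AM UTC on Nov 21.
Add 3 hours and 39 minutes leg 1 → 3:44 AM UTC.
Add 2 hours and 56 minutes layover in Kolkata → 6:40 AM UTC.
Add 13 hours and 13 minutes leg 2 → 7:53 PM UTC.
Add 3 hours and 40 minutes layover in Miravel → 11:33 PM UTC.
Add 5 hours and 8 minutes leg 3 → 4:41 AM UTC (Nov 22).
Add 6 hours 58 minutes layover in Guadalajara → 11:39 AM UTC.
Add 12 hours leg 4 → 11:39 PM UTC.
Isla Perdida is UTC−12:00, so local arrival = 11:39 PM − 12:00 = 11:39 AM on Nov 22.

11:39 AM on November 22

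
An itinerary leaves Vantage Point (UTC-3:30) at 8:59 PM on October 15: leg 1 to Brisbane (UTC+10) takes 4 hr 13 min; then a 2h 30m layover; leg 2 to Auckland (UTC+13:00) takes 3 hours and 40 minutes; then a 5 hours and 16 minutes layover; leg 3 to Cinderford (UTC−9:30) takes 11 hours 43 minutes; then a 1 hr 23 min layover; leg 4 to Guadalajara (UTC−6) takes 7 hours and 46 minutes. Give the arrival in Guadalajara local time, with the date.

7:00 AM on October 17

Convert departure to UTC: 8:59 PM + 3:30 = 12:29 AM UTC on Oct 16.
Add 4 hours and 13 minutes leg 1 → 4:42 AM UTC.
Add 2 hours and 30 minutes layover in Brisbane → 7:12 AM UTC.
Add 3 hours and 40 minutes leg 2 → 10:52 AM UTC.
Add 5 hours 16 minutes layover in Auckland → 4:08 PM UTC.
Add 11 hours and 43 minutes leg 3 → 3:51 AM UTC (Oct 17).
Add 1 hour 23 minutes layover in Cinderford → 5:14 AM UTC.
Add 7 hours and 46 minutes leg 4 → 1:00 PM UTC.
Guadalajara is UTC−6:00, so local arrival = 1:00 PM − 6:00 = 7:00 AM on Oct 17.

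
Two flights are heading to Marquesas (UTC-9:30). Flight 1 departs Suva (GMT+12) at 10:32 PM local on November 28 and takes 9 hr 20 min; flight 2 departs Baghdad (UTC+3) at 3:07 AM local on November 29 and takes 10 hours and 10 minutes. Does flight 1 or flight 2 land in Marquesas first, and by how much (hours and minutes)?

the first, by 14 hours 25 minutes

Flight 1 in UTC: 10:32 PM − 12:00 = 10:32 AM on Nov 28.
+9 hours and 20 minutes → arrive 7:52 PM UTC on Nov 28.
Flight 2 in UTC: 3:07 AM − 3:00 = 12:07 AM on Nov 29.
+10 hours and 10 minutes → arrive 10:17 AM UTC on Nov 29.
Flight 1 lands earlier by 14 hours 25 minutes.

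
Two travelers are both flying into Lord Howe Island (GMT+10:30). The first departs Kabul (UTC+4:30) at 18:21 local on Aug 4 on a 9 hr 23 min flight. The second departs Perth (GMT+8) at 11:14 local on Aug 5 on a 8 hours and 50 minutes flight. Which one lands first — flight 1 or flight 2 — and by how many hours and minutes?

the first, by 12 hours 50 minutes

Flight 1 in UTC: 18:21 − 4:30 = 13:51 on Aug 4.
+9 hours and 23 minutes → arrive 23:14 UTC on Aug 4.
Flight 2 in UTC: 11:14 − 8:00 = 03:14 on Aug 5.
+8 hours 50 minutes → arrive 12:04 UTC on Aug 5.
Flight 1 lands earlier by 12 hours 50 minutes.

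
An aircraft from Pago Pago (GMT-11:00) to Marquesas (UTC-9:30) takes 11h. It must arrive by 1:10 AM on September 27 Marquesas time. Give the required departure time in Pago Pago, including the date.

12:40 PM on Sep 26

Target arrival in UTC: 1:10 AM + 9:30 = 10:40 AM on Sep 27.
Subtract 11 hours → departure 11:40 PM UTC on Sep 26.
Pago Pago is UTC−11:00: 11:40 PM − 11:00 = 12:40 PM on Sep 26.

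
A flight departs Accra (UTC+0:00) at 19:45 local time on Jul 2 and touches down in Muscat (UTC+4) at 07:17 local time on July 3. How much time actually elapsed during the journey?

7 hours 32 minutes

Muscat is 4:00 ahead of Accra.
Clock-face elapsed time (ignoring zones) is 11 hours 32 minutes.
Actual elapsed = 11 hours 32 minutes − 4:00 = 7 hours 32 minutes.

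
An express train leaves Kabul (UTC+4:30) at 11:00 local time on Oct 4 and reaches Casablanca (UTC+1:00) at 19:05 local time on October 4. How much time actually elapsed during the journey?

11 hours 35 minutes

Departure in UTC: 11:00 − 4:30 = 06:30 on Oct 4.
Arrival in UTC: 19:05 − 1:00 = 18:05 on Oct 4.
Elapsed = 18:05 − 06:30 = 11 hours 35 minutes.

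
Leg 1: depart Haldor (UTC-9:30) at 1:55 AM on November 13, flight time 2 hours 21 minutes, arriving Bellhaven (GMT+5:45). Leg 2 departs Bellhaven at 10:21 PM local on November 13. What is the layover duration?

2 hours 50 minutes

Convert departure to UTC: 1:55 AM + 9:30 = 11:25 AM UTC on Nov 13.
Add 2 hours 21 minutes flight time → 1:46 PM UTC.
Bellhaven is UTC+5:45, so local arrival = 1:46 PM + 5:45 = 7:31 PM on Nov 13.
Layover = 10:21 PM − 7:31 PM = 2 hours 50 minutes.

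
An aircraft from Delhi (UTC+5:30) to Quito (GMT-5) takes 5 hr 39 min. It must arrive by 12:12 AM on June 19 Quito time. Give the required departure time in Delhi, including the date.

Target arrival in UTC: 12:12 AM + 5:00 = 5:12 AM on Jun 19.
Subtract 5 hours and 39 minutes → departure 11:33 PM UTC on Jun 18.
Delhi is UTC+5:30: 11:33 PM + 5:30 = 5:03 AM on Jun 19.

5:03 AM on Jun 19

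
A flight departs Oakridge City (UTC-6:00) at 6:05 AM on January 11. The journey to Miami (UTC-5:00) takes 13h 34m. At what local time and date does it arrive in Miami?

8:39 PM on January 11

Convert departure to UTC: 6:05 AM + 6:00 = 12:05 PM UTC on Jan 11.
Add 13 hours 34 minutes travel time → 1:39 AM UTC (Jan 12).
Miami is UTC−5:00, so local arrival = 1:39 AM − 5:00 = 8:39 PM on Jan 11.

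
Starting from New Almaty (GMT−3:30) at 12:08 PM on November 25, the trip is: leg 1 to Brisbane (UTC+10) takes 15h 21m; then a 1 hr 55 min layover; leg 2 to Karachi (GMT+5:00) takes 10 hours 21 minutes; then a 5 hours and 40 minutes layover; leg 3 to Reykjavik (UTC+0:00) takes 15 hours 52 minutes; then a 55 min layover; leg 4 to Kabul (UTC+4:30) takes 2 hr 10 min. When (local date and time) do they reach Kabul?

Convert departure to UTC: 12:08 PM + 3:30 = 3:38 PM UTC on Nov 25.
Add 15 hours 21 minutes leg 1 → 6:59 AM UTC (Nov 26).
Add 1 hour 55 minutes layover in Brisbane → 8:54 AM UTC.
Add 10 hours 21 minutes leg 2 → 7:15 PM UTC.
Add 5 hours and 40 minutes layover in Karachi → 12:55 AM UTC (Nov 27).
Add 15 hours and 52 minutes leg 3 → 4:47 PM UTC.
Add 55 minutes layover in Reykjavik → 5:42 PM UTC.
Add 2 hours and 10 minutes leg 4 → 7:52 PM UTC.
Kabul is UTC+4:30, so local arrival = 7:52 PM + 4:30 = 12:22 AM on Nov 28.

12:22 AM on November 28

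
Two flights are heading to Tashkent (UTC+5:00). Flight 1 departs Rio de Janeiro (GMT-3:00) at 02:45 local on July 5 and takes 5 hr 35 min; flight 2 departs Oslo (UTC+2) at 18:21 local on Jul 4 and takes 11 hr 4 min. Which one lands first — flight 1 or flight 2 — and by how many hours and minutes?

the second, by 7 hours 55 minutes

Flight 1 in UTC: 02:45 + 3:00 = 05:45 on Jul 5.
+5 hours and 35 minutes → arrive 11:20 UTC on Jul 5.
Flight 2 in UTC: 18:21 − 2:00 = 16:21 on Jul 4.
+11 hours 4 minutes → arrive 03:25 UTC on Jul 5.
Flight 2 lands earlier by 7 hours 55 minutes.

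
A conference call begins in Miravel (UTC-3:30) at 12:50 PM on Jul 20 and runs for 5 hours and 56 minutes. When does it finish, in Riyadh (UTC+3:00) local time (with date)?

Convert start to UTC: 12:50 PM + 3:30 = 4:20 PM UTC on Jul 20.
Add 5 hours and 56 minutes duration → 10:16 PM UTC.
Riyadh is UTC+3:00, so local end time = 10:16 PM + 3:00 = 1:16 AM on Jul 21.

1:16 AM on July 21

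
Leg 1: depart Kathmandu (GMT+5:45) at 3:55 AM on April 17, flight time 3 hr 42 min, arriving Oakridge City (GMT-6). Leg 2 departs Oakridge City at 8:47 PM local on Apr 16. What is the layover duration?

Convert departure to UTC: 3:55 AM − 5:45 = 10:10 PM UTC on Apr 16.
Add 3 hours 42 minutes flight time → 1:52 AM UTC (Apr 17).
Oakridge City is UTC−6:00, so local arrival = 1:52 AM − 6:00 = 7:52 PM on Apr 16.
Layover = 8:47 PM − 7:52 PM = 55 minutes.

55 minutes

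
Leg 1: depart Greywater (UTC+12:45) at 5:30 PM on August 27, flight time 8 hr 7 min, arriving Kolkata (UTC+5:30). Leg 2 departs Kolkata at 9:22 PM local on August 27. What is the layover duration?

3 hours

Convert departure to UTC: 5:30 PM − 12:45 = 4:45 AM UTC on Aug 27.
Add 8 hours 7 minutes flight time → 12:52 PM UTC.
Kolkata is UTC+5:30, so local arrival = 12:52 PM + 5:30 = 6:22 PM on Aug 27.
Layover = 9:22 PM − 6:22 PM = 3 hours.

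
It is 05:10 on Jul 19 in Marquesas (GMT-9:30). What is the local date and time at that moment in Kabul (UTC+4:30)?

In UTC: 05:10 + 9:30 = 14:40 on Jul 19.
Kabul is UTC+4:30: 14:40 + 4:30 = 19:10 on Jul 19.

19:10 on Jul 19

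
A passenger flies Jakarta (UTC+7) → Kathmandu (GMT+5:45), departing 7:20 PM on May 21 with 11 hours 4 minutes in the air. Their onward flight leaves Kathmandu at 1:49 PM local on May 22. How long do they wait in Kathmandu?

Convert departure to UTC: 7:20 PM − 7:00 = 12:20 PM UTC on May 21.
Add 11 hours and 4 minutes flight time → 11:24 PM UTC.
Kathmandu is UTC+5:45, so local arrival = 11:24 PM + 5:45 = 5:09 AM on May 22.
Layover = 1:49 PM − 5:09 AM = 8 hours 40 minutes.

8 hours 40 minutes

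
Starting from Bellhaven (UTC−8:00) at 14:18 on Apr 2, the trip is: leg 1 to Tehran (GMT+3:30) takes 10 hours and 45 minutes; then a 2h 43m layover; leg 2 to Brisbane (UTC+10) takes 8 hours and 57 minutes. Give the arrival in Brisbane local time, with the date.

Convert departure to UTC: 14:18 + 8:00 = 22:18 UTC on Apr 2.
Add 10 hours and 45 minutes leg 1 → 09:03 UTC (Apr 3).
Add 2 hours 43 minutes layover in Tehran → 11:46 UTC.
Add 8 hours 57 minutes leg 2 → 20:43 UTC.
Brisbane is UTC+10:00, so local arrival = 20:43 + 10:00 = 06:43 on Apr 4.

06:43 on April 4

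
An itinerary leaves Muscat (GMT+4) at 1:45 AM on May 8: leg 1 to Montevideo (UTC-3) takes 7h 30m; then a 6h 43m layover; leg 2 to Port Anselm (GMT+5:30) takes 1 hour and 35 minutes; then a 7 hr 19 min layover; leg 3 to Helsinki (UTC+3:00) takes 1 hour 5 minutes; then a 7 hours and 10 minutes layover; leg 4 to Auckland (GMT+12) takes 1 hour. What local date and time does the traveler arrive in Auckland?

Convert departure to UTC: 1:45 AM − 4:00 = 9:45 PM UTC on May 7.
Add 7 hours and 30 minutes leg 1 → 5:15 AM UTC (May 8).
Add 6 hours and 43 minutes layover in Montevideo → 11:58 AM UTC.
Add 1 hour 35 minutes leg 2 → 1:33 PM UTC.
Add 7 hours and 19 minutes layover in Port Anselm → 8:52 PM UTC.
Add 1 hour 5 minutes leg 3 → 9:57 PM UTC.
Add 7 hours 10 minutes layover in Helsinki → 5:07 AM UTC (May 9).
Add 1 hour leg 4 → 6:07 AM UTC.
Auckland is UTC+12:00, so local arrival = 6:07 AM + 12:00 = 6:07 PM on May 9.

6:07 PM on May 9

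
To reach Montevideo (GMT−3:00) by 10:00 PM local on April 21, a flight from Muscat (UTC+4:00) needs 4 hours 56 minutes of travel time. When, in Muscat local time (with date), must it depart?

Target arrival in UTC: 10:00 PM + 3:00 = 1:00 AM on Apr 22.
Subtract 4 hours 56 minutes → departure 8:04 PM UTC on Apr 21.
Muscat is UTC+4:00: 8:04 PM + 4:00 = 12:04 AM on Apr 22.

12:04 AM on April 22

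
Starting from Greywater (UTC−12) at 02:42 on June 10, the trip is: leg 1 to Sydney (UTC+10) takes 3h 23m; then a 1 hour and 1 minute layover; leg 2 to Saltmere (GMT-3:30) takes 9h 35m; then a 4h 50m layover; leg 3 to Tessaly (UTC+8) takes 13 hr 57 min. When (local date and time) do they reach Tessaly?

Convert departure to UTC: 02:42 + 12:00 = 14:42 UTC on Jun 10.
Add 3 hours and 23 minutes leg 1 → 18:05 UTC.
Add 1 hour and 1 minute layover in Sydney → 19:06 UTC.
Add 9 hours and 35 minutes leg 2 → 04:41 UTC (Jun 11).
Add 4 hours and 50 minutes layover in Saltmere → 09:31 UTC.
Add 13 hours and 57 minutes leg 3 → 23:28 UTC.
Tessaly is UTC+8:00, so local arrival = 23:28 + 8:00 = 07:28 on Jun 12.

07:28 on Jun 12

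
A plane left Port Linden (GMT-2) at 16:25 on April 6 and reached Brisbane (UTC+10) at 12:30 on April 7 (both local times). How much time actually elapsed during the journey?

Departure in UTC: 16:25 + 2:00 = 18:25 on Apr 6.
Arrival in UTC: 12:30 − 10:00 = 02:30 on Apr 7.
Elapsed = 02:30 − 18:25 (+1 day) = 8 hours 5 minutes.

8 hours 5 minutes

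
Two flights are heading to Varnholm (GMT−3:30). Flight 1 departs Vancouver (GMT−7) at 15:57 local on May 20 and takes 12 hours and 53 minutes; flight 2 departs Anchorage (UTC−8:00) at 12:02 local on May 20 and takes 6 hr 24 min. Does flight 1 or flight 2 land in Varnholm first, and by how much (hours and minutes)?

Flight 1 in UTC: 15:57 + 7:00 = 22:57 on May 20.
+12 hours 53 minutes → arrive 11:50 UTC on May 21.
Flight 2 in UTC: 12:02 + 8:00 = 20:02 on May 20.
+6 hours 24 minutes → arrive 02:26 UTC on May 21.
Flight 2 lands earlier by 9 hours 24 minutes.

the second, by 9 hours 24 minutes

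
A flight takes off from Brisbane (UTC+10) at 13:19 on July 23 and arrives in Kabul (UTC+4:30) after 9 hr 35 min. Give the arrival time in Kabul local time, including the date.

17:24 on July 23

Kabul is 5:30 behind Brisbane.
After 9 hours and 35 minutes it is 22:54 in Brisbane.
Shift by the zone difference: 22:54 − 5:30 = 17:24 on Jul 23 in Kabul.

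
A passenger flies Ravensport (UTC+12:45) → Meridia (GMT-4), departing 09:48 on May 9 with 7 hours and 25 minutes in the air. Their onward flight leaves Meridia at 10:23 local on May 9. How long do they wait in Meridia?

Convert departure to UTC: 09:48 − 12:45 = 21:03 UTC on May 8.
Add 7 hours and 25 minutes flight time → 04:28 UTC (May 9).
Meridia is UTC−4:00, so local arrival = 04:28 − 4:00 = 00:28 on May 9.
Layover = 10:23 − 00:28 = 9 hours 55 minutes.

9 hours 55 minutes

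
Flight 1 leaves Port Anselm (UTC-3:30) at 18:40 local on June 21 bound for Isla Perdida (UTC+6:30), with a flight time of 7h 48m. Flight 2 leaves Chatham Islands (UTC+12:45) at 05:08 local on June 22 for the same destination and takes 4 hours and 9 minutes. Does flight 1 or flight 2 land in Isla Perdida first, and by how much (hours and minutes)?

the second, by 9 hours 26 minutes

Flight 1 in UTC: 18:40 + 3:30 = 22:10 on Jun 21.
+7 hours 48 minutes → arrive 05:58 UTC on Jun 22.
Flight 2 in UTC: 05:08 − 12:45 = 16:23 on Jun 21.
+4 hours and 9 minutes → arrive 20:32 UTC on Jun 21.
Flight 2 lands earlier by 9 hours 26 minutes.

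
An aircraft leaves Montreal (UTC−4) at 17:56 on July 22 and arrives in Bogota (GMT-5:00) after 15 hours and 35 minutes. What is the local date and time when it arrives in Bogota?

Bogota is 1:00 behind Montreal.
After 15 hours and 35 minutes it is 09:31 (Jul 23) in Montreal.
Shift by the zone difference: 09:31 − 1:00 = 08:31 on Jul 23 in Bogota.

08:31 on Jul 23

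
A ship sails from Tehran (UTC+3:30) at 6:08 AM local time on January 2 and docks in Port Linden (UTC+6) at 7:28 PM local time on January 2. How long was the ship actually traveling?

Port Linden is 2:30 ahead of Tehran.
Clock-face elapsed time (ignoring zones) is 13 hours 20 minutes.
Actual elapsed = 13 hours 20 minutes − 2:30 = 10 hours 50 minutes.

10 hours 50 minutes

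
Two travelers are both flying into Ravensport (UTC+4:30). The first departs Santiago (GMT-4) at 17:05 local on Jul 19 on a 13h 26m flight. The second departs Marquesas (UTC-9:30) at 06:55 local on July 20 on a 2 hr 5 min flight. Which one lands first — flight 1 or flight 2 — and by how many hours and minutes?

Flight 1 in UTC: 17:05 + 4:00 = 21:05 on Jul 19.
+13 hours and 26 minutes → arrive 10:31 UTC on Jul 20.
Flight 2 in UTC: 06:55 + 9:30 = 16:25 on Jul 20.
+2 hours 5 minutes → arrive 18:30 UTC on Jul 20.
Flight 1 lands earlier by 7 hours 59 minutes.

the first, by 7 hours 59 minutes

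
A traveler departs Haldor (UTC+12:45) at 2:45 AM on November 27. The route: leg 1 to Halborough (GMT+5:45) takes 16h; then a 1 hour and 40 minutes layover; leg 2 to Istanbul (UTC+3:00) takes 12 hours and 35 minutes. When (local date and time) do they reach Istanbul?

11:15 PM on Nov 27

Convert departure to UTC: 2:45 AM − 12:45 = 2:00 PM UTC on Nov 26.
Add 16 hours leg 1 → 6:00 AM UTC (Nov 27).
Add 1 hour 40 minutes layover in Halborough → 7:40 AM UTC.
Add 12 hours and 35 minutes leg 2 → 8:15 PM UTC.
Istanbul is UTC+3:00, so local arrival = 8:15 PM + 3:00 = 11:15 PM on Nov 27.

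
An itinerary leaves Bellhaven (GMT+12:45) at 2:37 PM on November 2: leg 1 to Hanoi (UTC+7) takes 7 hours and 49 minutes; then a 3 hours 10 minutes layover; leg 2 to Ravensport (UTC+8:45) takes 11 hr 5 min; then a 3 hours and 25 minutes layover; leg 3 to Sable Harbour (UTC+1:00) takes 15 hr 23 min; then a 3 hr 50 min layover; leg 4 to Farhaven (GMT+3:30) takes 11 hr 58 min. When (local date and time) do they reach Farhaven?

Convert departure to UTC: 2:37 PM − 12:45 = 1:52 AM UTC on Nov 2.
Add 7 hours and 49 minutes leg 1 → 9:41 AM UTC.
Add 3 hours and 10 minutes layover in Hanoi → 12:51 PM UTC.
Add 11 hours and 5 minutes leg 2 → 11:56 PM UTC.
Add 3 hours 25 minutes layover in Ravensport → 3:21 AM UTC (Nov 3).
Add 15 hours and 23 minutes leg 3 → 6:44 PM UTC.
Add 3 hours and 50 minutes layover in Sable Harbour → 10:34 PM UTC.
Add 11 hours 58 minutes leg 4 → 10:32 AM UTC (Nov 4).
Farhaven is UTC+3:30, so local arrival = 10:32 AM + 3:30 = 2:02 PM on Nov 4.

2:02 PM on Nov 4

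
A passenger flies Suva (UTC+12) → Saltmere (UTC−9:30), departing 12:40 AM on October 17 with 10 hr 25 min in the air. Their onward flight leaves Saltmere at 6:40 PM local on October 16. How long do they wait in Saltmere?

5 hours 5 minutes

Convert departure to UTC: 12:40 AM − 12:00 = 12:40 PM UTC on Oct 16.
Add 10 hours and 25 minutes flight time → 11:05 PM UTC.
Saltmere is UTC−9:30, so local arrival = 11:05 PM − 9:30 = 1:35 PM on Oct 16.
Layover = 6:40 PM − 1:35 PM = 5 hours 5 minutes.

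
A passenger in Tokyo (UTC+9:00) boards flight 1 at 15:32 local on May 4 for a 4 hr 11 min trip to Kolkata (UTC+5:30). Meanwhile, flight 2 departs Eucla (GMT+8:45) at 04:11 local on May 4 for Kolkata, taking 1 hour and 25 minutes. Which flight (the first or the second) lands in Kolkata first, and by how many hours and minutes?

the second, by 13 hours 52 minutes

Flight 1 in UTC: 15:32 − 9:00 = 06:32 on May 4.
+4 hours and 11 minutes → arrive 10:43 UTC on May 4.
Flight 2 in UTC: 04:11 − 8:45 = 19:26 on May 3.
+1 hour and 25 minutes → arrive 20:51 UTC on May 3.
Flight 2 lands earlier by 13 hours 52 minutes.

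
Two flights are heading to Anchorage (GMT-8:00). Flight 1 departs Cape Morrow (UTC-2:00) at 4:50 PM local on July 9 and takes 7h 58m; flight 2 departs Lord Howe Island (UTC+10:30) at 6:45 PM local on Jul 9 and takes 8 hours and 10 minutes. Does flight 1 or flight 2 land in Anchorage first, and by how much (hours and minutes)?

Flight 1 in UTC: 4:50 PM + 2:00 = 6:50 PM on Jul 9.
+7 hours and 58 minutes → arrive 2:48 AM UTC on Jul 10.
Flight 2 in UTC: 6:45 PM − 10:30 = 8:15 AM on Jul 9.
+8 hours 10 minutes → arrive 4:25 PM UTC on Jul 9.
Flight 2 lands earlier by 10 hours 23 minutes.

the second, by 10 hours 23 minutes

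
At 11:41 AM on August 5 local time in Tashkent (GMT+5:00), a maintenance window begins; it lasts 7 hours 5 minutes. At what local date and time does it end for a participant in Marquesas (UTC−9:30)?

4:16 AM on August 5

Convert start to UTC: 11:41 AM − 5:00 = 6:41 AM UTC on Aug 5.
Add 7 hours 5 minutes duration → 1:46 PM UTC.
Marquesas is UTC−9:30, so local end time = 1:46 PM − 9:30 = 4:16 AM on Aug 5.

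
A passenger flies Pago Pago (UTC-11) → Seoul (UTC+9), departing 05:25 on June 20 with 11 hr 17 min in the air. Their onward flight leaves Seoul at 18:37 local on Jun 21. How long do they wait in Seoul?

Convert departure to UTC: 05:25 + 11:00 = 16:25 UTC on Jun 20.
Add 11 hours and 17 minutes flight time → 03:42 UTC (Jun 21).
Seoul is UTC+9:00, so local arrival = 03:42 + 9:00 = 12:42 on Jun 21.
Layover = 18:37 − 12:42 = 5 hours 55 minutes.

5 hours 55 minutes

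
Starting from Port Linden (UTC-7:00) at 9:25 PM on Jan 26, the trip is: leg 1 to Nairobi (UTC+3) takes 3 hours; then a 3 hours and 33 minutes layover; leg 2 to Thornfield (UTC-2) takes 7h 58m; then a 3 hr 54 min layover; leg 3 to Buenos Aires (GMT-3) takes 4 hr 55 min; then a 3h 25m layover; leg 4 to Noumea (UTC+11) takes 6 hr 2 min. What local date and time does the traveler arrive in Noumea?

12:12 AM on Jan 29

Convert departure to UTC: 9:25 PM + 7:00 = 4:25 AM UTC on Jan 27.
Add 3 hours leg 1 → 7:25 AM UTC.
Add 3 hours 33 minutes layover in Nairobi → 10:58 AM UTC.
Add 7 hours and 58 minutes leg 2 → 6:56 PM UTC.
Add 3 hours 54 minutes layover in Thornfield → 10:50 PM UTC.
Add 4 hours 55 minutes leg 3 → 3:45 AM UTC (Jan 28).
Add 3 hours 25 minutes layover in Buenos Aires → 7:10 AM UTC.
Add 6 hours 2 minutes leg 4 → 1:12 PM UTC.
Noumea is UTC+11:00, so local arrival = 1:12 PM + 11:00 = 12:12 AM on Jan 29.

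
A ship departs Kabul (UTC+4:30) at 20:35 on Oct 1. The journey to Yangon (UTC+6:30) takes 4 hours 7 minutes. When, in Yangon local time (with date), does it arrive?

02:42 on October 2

Yangon is 2:00 ahead of Kabul.
After 4 hours 7 minutes it is 00:42 (Oct 2) in Kabul.
Shift by the zone difference: 00:42 + 2:00 = 02:42 on Oct 2 in Yangon.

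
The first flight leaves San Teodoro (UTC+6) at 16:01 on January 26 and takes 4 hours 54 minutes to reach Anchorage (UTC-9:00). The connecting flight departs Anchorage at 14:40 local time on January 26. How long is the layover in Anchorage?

Convert departure to UTC: 16:01 − 6:00 = 10:01 UTC on Jan 26.
Add 4 hours 54 minutes flight time → 14:55 UTC.
Anchorage is UTC−9:00, so local arrival = 14:55 − 9:00 = 05:55 on Jan 26.
Layover = 14:40 − 05:55 = 8 hours 45 minutes.

8 hours 45 minutes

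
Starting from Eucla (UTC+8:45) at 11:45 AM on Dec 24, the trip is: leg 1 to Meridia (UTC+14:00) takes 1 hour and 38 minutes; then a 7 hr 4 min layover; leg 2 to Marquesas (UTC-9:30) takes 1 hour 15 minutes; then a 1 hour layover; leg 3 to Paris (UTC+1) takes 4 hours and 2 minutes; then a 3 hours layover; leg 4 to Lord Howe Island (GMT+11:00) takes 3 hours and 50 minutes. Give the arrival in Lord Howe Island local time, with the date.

11:49 AM on December 25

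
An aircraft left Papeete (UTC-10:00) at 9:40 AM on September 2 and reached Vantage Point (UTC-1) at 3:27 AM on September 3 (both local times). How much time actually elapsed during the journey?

8 hours 47 minutes

Vantage Point is 9:00 ahead of Papeete.
Clock-face elapsed time (ignoring zones) is 17 hours 47 minutes.
Actual elapsed = 17 hours 47 minutes − 9:00 = 8 hours 47 minutes.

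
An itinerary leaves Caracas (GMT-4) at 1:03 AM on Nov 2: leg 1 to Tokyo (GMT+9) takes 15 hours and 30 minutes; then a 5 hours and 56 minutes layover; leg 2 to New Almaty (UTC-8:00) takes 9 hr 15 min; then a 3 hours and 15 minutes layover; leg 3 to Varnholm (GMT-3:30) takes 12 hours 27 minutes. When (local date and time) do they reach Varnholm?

Convert departure to UTC: 1:03 AM + 4:00 = 5:03 AM UTC on Nov 2.
Add 15 hours 30 minutes leg 1 → 8:33 PM UTC.
Add 5 hours 56 minutes layover in Tokyo → 2:29 AM UTC (Nov 3).
Add 9 hours and 15 minutes leg 2 → 11:44 AM UTC.
Add 3 hours and 15 minutes layover in New Almaty → 2:59 PM UTC.
Add 12 hours 27 minutes leg 3 → 3:26 AM UTC (Nov 4).
Varnholm is UTC−3:30, so local arrival = 3:26 AM − 3:30 = 11:56 PM on Nov 3.

11:56 PM on November 3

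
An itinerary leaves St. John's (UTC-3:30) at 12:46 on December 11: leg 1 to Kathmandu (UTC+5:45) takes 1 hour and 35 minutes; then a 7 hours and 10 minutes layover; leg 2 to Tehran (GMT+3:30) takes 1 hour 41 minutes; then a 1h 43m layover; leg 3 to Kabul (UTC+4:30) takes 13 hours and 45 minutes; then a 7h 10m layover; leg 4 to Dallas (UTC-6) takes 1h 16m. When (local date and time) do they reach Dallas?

Convert departure to UTC: 12:46 + 3:30 = 16:16 UTC on Dec 11.
Add 1 hour and 35 minutes leg 1 → 17:51 UTC.
Add 7 hours and 10 minutes layover in Kathmandu → 01:01 UTC (Dec 12).
Add 1 hour 41 minutes leg 2 → 02:42 UTC.
Add 1 hour 43 minutes layover in Tehran → 04:25 UTC.
Add 13 hours 45 minutes leg 3 → 18:10 UTC.
Add 7 hours 10 minutes layover in Kabul → 01:20 UTC (Dec 13).
Add 1 hour and 16 minutes leg 4 → 02:36 UTC.
Dallas is UTC−6:00, so local arrival = 02:36 − 6:00 = 20:36 on Dec 12.

20:36 on Dec 12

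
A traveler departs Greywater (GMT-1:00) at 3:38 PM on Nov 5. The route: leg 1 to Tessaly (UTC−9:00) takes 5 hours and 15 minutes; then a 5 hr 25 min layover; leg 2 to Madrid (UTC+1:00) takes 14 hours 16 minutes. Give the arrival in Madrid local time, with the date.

Convert departure to UTC: 3:38 PM + 1:00 = 4:38 PM UTC on Nov 5.
Add 5 hours 15 minutes leg 1 → 9:53 PM UTC.
Add 5 hours and 25 minutes layover in Tessaly → 3:18 AM UTC (Nov 6).
Add 14 hours 16 minutes leg 2 → 5:34 PM UTC.
Madrid is UTC+1:00, so local arrival = 5:34 PM + 1:00 = 6:34 PM on Nov 6.

6:34 PM on Nov 6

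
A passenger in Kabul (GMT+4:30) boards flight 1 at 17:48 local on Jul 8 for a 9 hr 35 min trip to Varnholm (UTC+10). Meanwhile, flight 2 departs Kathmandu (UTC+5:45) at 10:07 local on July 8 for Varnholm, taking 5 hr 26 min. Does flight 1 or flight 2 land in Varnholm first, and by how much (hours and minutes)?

the second, by 13 hours 5 minutes

Flight 1 in UTC: 17:48 − 4:30 = 13:18 on Jul 8.
+9 hours 35 minutes → arrive 22:53 UTC on Jul 8.
Flight 2 in UTC: 10:07 − 5:45 = 04:22 on Jul 8.
+5 hours and 26 minutes → arrive 09:48 UTC on Jul 8.
Flight 2 lands earlier by 13 hours 5 minutes.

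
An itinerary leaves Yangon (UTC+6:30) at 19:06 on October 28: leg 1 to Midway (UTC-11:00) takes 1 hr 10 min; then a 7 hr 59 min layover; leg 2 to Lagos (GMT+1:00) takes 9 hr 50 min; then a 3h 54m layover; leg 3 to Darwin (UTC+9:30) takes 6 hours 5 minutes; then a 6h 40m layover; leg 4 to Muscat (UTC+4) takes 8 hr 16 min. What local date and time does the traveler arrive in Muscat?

Convert departure to UTC: 19:06 − 6:30 = 12:36 UTC on Oct 28.
Add 1 hour 10 minutes leg 1 → 13:46 UTC.
Add 7 hours 59 minutes layover in Midway → 21:45 UTC.
Add 9 hours and 50 minutes leg 2 → 07:35 UTC (Oct 29).
Add 3 hours and 54 minutes layover in Lagos → 11:29 UTC.
Add 6 hours 5 minutes leg 3 → 17:34 UTC.
Add 6 hours 40 minutes layover in Darwin → 00:14 UTC (Oct 30).
Add 8 hours 16 minutes leg 4 → 08:30 UTC.
Muscat is UTC+4:00, so local arrival = 08:30 + 4:00 = 12:30 on Oct 30.

12:30 on Oct 30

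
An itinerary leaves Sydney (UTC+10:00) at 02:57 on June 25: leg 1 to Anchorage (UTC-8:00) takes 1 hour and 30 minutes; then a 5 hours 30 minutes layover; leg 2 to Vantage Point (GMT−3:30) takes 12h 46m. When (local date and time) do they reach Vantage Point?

09:13 on Jun 25

Convert departure to UTC: 02:57 − 10:00 = 16:57 UTC on Jun 24.
Add 1 hour 30 minutes leg 1 → 18:27 UTC.
Add 5 hours 30 minutes layover in Anchorage → 23:57 UTC.
Add 12 hours and 46 minutes leg 2 → 12:43 UTC (Jun 25).
Vantage Point is UTC−3:30, so local arrival = 12:43 − 3:30 = 09:13 on Jun 25.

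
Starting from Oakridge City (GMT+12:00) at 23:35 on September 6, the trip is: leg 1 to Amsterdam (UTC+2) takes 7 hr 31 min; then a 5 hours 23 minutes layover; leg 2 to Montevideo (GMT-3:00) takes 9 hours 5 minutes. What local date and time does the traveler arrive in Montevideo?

Convert departure to UTC: 23:35 − 12:00 = 11:35 UTC on Sep 6.
Add 7 hours and 31 minutes leg 1 → 19:06 UTC.
Add 5 hours 23 minutes layover in Amsterdam → 00:29 UTC (Sep 7).
Add 9 hours 5 minutes leg 2 → 09:34 UTC.
Montevideo is UTC−3:00, so local arrival = 09:34 − 3:00 = 06:34 on Sep 7.

06:34 on September 7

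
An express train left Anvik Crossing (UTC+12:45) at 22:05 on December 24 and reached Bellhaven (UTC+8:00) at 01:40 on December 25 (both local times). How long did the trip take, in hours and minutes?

8 hours 20 minutes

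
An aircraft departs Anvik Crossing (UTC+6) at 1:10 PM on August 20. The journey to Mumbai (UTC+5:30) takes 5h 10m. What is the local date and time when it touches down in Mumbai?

5:50 PM on August 20

Convert departure to UTC: 1:10 PM − 6:00 = 7:10 AM UTC on Aug 20.
Add 5 hours and 10 minutes travel time → 12:20 PM UTC.
Mumbai is UTC+5:30, so local arrival = 12:20 PM + 5:30 = 5:50 PM on Aug 20.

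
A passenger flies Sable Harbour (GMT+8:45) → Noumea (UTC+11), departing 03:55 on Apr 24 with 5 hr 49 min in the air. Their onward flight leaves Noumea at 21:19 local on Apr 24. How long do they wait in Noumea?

9 hours 20 minutes

Convert departure to UTC: 03:55 − 8:45 = 19:10 UTC on Apr 23.
Add 5 hours and 49 minutes flight time → 00:59 UTC (Apr 24).
Noumea is UTC+11:00, so local arrival = 00:59 + 11:00 = 11:59 on Apr 24.
Layover = 21:19 − 11:59 = 9 hours 20 minutes.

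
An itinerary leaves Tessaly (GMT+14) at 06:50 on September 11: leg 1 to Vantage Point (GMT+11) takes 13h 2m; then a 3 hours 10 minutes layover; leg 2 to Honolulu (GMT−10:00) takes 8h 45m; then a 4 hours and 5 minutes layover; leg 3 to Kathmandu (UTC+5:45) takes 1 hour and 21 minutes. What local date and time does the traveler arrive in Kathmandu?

Convert departure to UTC: 06:50 − 14:00 = 16:50 UTC on Sep 10.
Add 13 hours and 2 minutes leg 1 → 05:52 UTC (Sep 11).
Add 3 hours and 10 minutes layover in Vantage Point → 09:02 UTC.
Add 8 hours 45 minutes leg 2 → 17:47 UTC.
Add 4 hours and 5 minutes layover in Honolulu → 21:52 UTC.
Add 1 hour and 21 minutes leg 3 → 23:13 UTC.
Kathmandu is UTC+5:45, so local arrival = 23:13 + 5:45 = 04:58 on Sep 12.

04:58 on Sep 12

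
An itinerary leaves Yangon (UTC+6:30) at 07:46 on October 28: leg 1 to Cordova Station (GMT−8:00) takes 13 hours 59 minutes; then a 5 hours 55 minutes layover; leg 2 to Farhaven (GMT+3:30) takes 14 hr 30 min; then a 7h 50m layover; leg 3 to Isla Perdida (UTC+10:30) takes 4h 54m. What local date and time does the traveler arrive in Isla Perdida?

10:54 on Oct 30

Convert departure to UTC: 07:46 − 6:30 = 01:16 UTC on Oct 28.
Add 13 hours 59 minutes leg 1 → 15:15 UTC.
Add 5 hours 55 minutes layover in Cordova Station → 21:10 UTC.
Add 14 hours and 30 minutes leg 2 → 11:40 UTC (Oct 29).
Add 7 hours and 50 minutes layover in Farhaven → 19:30 UTC.
Add 4 hours 54 minutes leg 3 → 00:24 UTC (Oct 30).
Isla Perdida is UTC+10:30, so local arrival = 00:24 + 10:30 = 10:54 on Oct 30.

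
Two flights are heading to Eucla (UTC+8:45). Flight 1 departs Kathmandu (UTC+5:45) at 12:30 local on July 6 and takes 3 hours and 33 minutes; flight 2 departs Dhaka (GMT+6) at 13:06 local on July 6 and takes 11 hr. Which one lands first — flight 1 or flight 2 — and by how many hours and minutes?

the first, by 7 hours 48 minutes

Flight 1 in UTC: 12:30 − 5:45 = 06:45 on Jul 6.
+3 hours and 33 minutes → arrive 10:18 UTC on Jul 6.
Flight 2 in UTC: 13:06 − 6:00 = 07:06 on Jul 6.
+11 hours → arrive 18:06 UTC on Jul 6.
Flight 1 lands earlier by 7 hours 48 minutes.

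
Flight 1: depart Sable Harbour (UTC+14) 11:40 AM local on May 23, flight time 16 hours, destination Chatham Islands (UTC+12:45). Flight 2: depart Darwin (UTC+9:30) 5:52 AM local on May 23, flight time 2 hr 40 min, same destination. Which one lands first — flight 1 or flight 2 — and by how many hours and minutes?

the second, by 14 hours 38 minutes

Flight 1 in UTC: 11:40 AM − 14:00 = 9:40 PM on May 22.
+16 hours → arrive 1:40 PM UTC on May 23.
Flight 2 in UTC: 5:52 AM − 9:30 = 8:22 PM on May 22.
+2 hours and 40 minutes → arrive 11:02 PM UTC on May 22.
Flight 2 lands earlier by 14 hours 38 minutes.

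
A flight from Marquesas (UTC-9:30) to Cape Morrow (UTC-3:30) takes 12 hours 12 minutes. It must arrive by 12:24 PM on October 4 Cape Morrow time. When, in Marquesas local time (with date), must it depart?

6:12 PM on October 3

Target arrival in UTC: 12:24 PM + 3:30 = 3:54 PM on Oct 4.
Subtract 12 hours 12 minutes → departure 3:42 AM UTC on Oct 4.
Marquesas is UTC−9:30: 3:42 AM − 9:30 = 6:12 PM on Oct 3.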